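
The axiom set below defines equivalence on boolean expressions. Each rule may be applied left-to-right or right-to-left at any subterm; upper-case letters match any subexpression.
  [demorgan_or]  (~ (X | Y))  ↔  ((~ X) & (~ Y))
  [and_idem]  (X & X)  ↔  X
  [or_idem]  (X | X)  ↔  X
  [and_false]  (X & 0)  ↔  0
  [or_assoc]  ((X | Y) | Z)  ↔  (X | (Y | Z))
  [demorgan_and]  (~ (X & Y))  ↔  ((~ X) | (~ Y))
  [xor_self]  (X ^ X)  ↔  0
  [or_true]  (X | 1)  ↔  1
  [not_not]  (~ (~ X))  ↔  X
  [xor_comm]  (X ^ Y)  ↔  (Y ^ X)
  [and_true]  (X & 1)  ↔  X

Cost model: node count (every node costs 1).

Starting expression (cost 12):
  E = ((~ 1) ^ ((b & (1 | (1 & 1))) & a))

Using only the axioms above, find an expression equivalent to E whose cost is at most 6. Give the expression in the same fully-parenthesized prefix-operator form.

((~ 1) ^ (b & a))   [cost 6]

1. [and_idem →] (1 & 1)  →  1;  E = ((~ 1) ^ ((b & (1 | 1)) & a))
2. [or_true →] (1 | 1)  →  1;  E = ((~ 1) ^ ((b & 1) & a))
3. [and_true →] (b & 1)  →  b;  cost 6 ≤ 6, done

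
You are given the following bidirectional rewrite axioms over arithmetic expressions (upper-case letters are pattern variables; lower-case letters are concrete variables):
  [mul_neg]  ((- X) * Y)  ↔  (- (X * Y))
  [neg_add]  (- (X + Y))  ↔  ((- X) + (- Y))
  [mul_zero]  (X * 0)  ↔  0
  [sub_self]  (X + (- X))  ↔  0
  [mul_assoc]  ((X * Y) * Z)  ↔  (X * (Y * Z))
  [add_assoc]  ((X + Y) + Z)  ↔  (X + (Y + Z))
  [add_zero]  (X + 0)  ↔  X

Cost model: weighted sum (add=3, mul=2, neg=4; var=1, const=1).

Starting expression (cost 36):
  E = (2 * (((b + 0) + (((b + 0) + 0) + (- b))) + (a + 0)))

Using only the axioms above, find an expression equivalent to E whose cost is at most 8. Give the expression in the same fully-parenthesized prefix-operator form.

(1) ((b + 0) + 0)  =[add_zero →]=  (b + 0)    ⊢ (2 * (((b + 0) + ((b + 0) + (- b))) + (a + 0)))
(2) (b + 0)  =[add_zero →]=  b    ⊢ (2 * (((b + 0) + (b + (- b))) + (a + 0)))
(3) (a + 0)  =[add_zero →]=  a    ⊢ (2 * (((b + 0) + (b + (- b))) + a))
(4) (b + (- b))  =[sub_self →]=  0    ⊢ (2 * (((b + 0) + 0) + a))
(5) (b + 0)  =[add_zero →]=  b    ⊢ (2 * ((b + 0) + a))
(6) (b + 0)  =[add_zero →]=  b    ⊢ cost 8, within 8

(2 * (b + a))   [cost 8]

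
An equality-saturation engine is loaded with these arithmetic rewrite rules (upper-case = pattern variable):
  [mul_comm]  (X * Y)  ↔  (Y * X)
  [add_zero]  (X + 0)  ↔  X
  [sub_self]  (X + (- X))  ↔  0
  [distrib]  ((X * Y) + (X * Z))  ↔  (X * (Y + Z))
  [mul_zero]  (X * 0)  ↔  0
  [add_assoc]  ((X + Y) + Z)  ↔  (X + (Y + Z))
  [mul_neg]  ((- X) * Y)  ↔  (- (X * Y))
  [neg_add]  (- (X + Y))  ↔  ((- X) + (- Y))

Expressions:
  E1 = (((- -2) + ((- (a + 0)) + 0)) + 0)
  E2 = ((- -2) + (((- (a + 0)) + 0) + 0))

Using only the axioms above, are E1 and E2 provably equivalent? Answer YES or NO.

step 1: add_zero (→) rewrites ((- (a + 0)) + 0) into (- (a + 0)), now (((- -2) + (- (a + 0))) + 0)
step 2: add_zero (→) rewrites (((- -2) + (- (a + 0))) + 0) into ((- -2) + (- (a + 0)))
step 3: add_zero (←) rewrites (- (a + 0)) into ((- (a + 0)) + 0), now ((- -2) + ((- (a + 0)) + 0))
step 4: add_zero (←) rewrites ((- (a + 0)) + 0) into (((- (a + 0)) + 0) + 0), which is E2

YES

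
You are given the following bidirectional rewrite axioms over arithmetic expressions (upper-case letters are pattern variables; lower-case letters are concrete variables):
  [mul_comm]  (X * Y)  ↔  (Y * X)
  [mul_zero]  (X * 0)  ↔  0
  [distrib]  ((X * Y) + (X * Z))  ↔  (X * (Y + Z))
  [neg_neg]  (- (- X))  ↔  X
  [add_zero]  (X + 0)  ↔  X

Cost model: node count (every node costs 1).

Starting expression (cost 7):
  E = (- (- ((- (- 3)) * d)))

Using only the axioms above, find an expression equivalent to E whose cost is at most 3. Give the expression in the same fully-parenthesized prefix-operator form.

(3 * d)   [cost 3]

1. [neg_neg →] (- (- 3))  →  3;  E = (- (- (3 * d)))
2. [neg_neg →] (- (- (3 * d)))  →  (3 * d);  cost 3 ≤ 3, done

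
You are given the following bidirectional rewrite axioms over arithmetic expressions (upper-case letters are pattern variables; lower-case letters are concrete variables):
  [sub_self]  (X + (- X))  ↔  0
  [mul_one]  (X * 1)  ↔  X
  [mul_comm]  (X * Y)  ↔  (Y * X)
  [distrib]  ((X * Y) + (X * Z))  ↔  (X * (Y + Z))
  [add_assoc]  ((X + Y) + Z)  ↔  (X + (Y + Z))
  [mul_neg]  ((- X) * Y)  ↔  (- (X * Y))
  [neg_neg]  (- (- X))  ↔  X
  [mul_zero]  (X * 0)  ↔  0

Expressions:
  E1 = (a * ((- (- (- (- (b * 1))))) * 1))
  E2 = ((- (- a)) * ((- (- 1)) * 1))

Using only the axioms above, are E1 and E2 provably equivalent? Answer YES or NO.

Every axiom is a valid identity, so a rewrite proof would force E1 and E2 to agree under every assignment.
At a=1, b=0: E1 = 0 but E2 = 1; they differ, so no derivation exists.

NO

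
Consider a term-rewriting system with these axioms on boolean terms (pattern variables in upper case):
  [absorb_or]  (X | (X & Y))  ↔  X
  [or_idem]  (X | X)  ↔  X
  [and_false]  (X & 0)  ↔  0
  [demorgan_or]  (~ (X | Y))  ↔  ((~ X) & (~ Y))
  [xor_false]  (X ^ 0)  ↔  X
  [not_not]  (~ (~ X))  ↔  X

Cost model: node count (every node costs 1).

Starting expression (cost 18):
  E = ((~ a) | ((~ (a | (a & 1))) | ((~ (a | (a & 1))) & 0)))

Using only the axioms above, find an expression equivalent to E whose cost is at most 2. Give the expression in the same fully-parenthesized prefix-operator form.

(1) ((~ (a | (a & 1))) | ((~ (a | (a & 1))) & 0))  =[absorb_or →]=  (~ (a | (a & 1)))    ⊢ ((~ a) | (~ (a | (a & 1))))
(2) (a | (a & 1))  =[absorb_or →]=  a    ⊢ ((~ a) | (~ a))
(3) ((~ a) | (~ a))  =[or_idem →]=  (~ a)    ⊢ cost 2, within 2

(~ a)   [cost 2]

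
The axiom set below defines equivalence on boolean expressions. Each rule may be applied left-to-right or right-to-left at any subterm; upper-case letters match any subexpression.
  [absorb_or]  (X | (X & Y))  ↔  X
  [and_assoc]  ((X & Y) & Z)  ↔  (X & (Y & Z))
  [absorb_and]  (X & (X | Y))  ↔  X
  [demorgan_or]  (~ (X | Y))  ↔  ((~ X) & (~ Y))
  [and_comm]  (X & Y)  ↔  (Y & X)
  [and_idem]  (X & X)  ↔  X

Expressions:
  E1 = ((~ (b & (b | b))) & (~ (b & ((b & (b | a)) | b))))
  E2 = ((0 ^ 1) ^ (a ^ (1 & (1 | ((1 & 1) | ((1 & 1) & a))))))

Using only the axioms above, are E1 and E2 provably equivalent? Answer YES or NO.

NO

All listed rules preserve value, hence provable equivalence implies equal values everywhere; look for a separating assignment.
a=0, b=0 gives E1 ↦ 1, E2 ↦ 0; values differ ⇒ not provably equivalent.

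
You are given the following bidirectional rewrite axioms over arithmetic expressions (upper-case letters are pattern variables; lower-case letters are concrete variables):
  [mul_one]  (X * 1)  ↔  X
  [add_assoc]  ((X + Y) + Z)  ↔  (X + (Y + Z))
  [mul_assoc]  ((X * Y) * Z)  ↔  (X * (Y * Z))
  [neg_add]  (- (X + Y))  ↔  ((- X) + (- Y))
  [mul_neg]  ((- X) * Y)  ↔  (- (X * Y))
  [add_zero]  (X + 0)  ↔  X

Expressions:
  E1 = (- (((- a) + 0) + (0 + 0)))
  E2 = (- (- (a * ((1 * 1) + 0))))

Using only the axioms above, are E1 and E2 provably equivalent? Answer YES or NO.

YES

(1) (0 + 0)  =[add_zero →]=  0    ⊢ (- (((- a) + 0) + 0))
(2) ((- a) + 0)  =[add_zero →]=  (- a)    ⊢ (- ((- a) + 0))
(3) ((- a) + 0)  =[add_zero →]=  (- a)    ⊢ (- (- a))
(4) a  =[mul_one ←]=  (a * 1)    ⊢ (- (- (a * 1)))
(5) 1  =[add_zero ←]=  (1 + 0)    ⊢ (- (- (a * (1 + 0))))
(6) 1  =[mul_one ←]=  (1 * 1)    ⊢ E2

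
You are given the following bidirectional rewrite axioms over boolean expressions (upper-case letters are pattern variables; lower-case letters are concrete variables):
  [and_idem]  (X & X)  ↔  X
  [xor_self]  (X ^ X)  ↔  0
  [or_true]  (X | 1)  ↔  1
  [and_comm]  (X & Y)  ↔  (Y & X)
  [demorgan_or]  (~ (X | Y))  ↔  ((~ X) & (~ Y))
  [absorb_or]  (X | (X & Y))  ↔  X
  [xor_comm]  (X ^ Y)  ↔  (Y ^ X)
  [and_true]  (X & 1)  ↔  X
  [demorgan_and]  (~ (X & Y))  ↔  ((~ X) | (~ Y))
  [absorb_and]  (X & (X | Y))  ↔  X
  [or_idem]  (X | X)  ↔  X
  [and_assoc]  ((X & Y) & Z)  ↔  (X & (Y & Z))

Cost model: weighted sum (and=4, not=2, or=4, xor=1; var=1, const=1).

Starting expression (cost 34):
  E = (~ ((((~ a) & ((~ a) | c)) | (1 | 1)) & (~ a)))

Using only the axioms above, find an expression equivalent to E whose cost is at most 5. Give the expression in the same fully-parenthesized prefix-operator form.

(~ (~ a))   [cost 5]

(1) ((~ a) & ((~ a) | c))  =[absorb_and →]=  (~ a)    ⊢ (~ (((~ a) | (1 | 1)) & (~ a)))
(2) (1 | 1)  =[or_idem →]=  1    ⊢ (~ (((~ a) | 1) & (~ a)))
(3) (((~ a) | 1) & (~ a))  =[and_comm →]=  ((~ a) & ((~ a) | 1))    ⊢ (~ ((~ a) & ((~ a) | 1)))
(4) ((~ a) & ((~ a) | 1))  =[absorb_and →]=  (~ a)    ⊢ cost 5, within 5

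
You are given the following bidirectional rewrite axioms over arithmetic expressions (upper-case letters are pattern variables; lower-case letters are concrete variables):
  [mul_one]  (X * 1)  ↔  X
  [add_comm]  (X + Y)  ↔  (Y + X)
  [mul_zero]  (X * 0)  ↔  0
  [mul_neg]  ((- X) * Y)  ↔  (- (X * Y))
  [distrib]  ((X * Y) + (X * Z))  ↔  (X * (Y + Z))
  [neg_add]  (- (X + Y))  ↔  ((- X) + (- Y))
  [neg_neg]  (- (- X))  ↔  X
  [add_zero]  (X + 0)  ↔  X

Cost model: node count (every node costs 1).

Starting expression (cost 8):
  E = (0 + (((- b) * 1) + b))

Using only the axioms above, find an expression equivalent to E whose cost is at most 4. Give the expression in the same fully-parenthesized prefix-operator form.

step 1: add_comm (→) rewrites (0 + (((- b) * 1) + b)) into ((((- b) * 1) + b) + 0)
step 2: add_zero (→) rewrites ((((- b) * 1) + b) + 0) into (((- b) * 1) + b)
step 3: mul_one (→) rewrites ((- b) * 1) into (- b), reaching cost 4 (bound 4)

((- b) + b)   [cost 4]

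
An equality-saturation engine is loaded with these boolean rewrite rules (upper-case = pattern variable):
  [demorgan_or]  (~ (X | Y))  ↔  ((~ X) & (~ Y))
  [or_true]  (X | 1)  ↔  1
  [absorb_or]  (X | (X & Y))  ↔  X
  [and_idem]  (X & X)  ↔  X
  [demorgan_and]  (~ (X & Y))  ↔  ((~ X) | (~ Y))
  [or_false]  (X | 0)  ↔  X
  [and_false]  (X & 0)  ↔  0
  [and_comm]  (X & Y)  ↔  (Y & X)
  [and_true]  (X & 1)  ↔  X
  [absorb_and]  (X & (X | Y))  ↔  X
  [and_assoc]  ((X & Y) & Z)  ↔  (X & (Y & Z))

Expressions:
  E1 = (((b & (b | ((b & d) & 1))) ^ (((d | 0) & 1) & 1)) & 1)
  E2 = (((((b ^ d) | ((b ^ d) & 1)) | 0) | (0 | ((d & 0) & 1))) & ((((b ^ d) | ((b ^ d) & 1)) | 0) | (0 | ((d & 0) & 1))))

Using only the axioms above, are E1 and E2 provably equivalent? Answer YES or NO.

YES

1. [and_true →] ((b & d) & 1)  →  (b & d);  E1 = (((b & (b | (b & d))) ^ (((d | 0) & 1) & 1)) & 1)
2. [absorb_or →] (b | (b & d))  →  b;  E1 = (((b & b) ^ (((d | 0) & 1) & 1)) & 1)
3. [and_true →] (((b & b) ^ (((d | 0) & 1) & 1)) & 1)  →  ((b & b) ^ (((d | 0) & 1) & 1))
4. [and_idem →] (b & b)  →  b;  E1 = (b ^ (((d | 0) & 1) & 1))
5. [or_false →] (d | 0)  →  d;  E1 = (b ^ ((d & 1) & 1))
6. [and_true →] (d & 1)  →  d;  E1 = (b ^ (d & 1))
7. [and_true →] (d & 1)  →  d;  E1 = (b ^ d)
8. [or_false ←] (b ^ d)  →  ((b ^ d) | 0)
9. [absorb_or ←] 0  →  (0 | (0 & 1));  E1 = ((b ^ d) | (0 | (0 & 1)))
10. [absorb_or ←] (b ^ d)  →  ((b ^ d) | ((b ^ d) & 1));  E1 = (((b ^ d) | ((b ^ d) & 1)) | (0 | (0 & 1)))
11. [and_false ←] 0  →  (d & 0);  E1 = (((b ^ d) | ((b ^ d) & 1)) | (0 | ((d & 0) & 1)))
12. [or_false ←] ((b ^ d) | ((b ^ d) & 1))  →  (((b ^ d) | ((b ^ d) & 1)) | 0);  E1 = ((((b ^ d) | ((b ^ d) & 1)) | 0) | (0 | ((d & 0) & 1)))
13. [and_idem ←] ((((b ^ d) | ((b ^ d) & 1)) | 0) | (0 | ((d & 0) & 1)))  →  (((((b ^ d) | ((b ^ d) & 1)) | 0) | (0 | ((d & 0) & 1))) & ((((b ^ d) | ((b ^ d) & 1)) | 0) | (0 | ((d & 0) & 1))));  this is E2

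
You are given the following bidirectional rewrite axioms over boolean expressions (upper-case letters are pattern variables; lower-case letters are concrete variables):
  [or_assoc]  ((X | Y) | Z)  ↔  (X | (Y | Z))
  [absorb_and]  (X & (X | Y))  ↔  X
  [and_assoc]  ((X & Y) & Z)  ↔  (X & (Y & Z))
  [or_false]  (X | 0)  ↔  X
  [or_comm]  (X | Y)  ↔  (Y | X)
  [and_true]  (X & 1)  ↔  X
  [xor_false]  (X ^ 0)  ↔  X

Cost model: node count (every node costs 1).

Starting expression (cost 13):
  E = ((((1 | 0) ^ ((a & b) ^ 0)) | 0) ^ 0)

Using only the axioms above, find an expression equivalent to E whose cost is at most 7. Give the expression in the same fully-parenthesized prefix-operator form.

((1 | 0) ^ (a & b))   [cost 7]

1. [xor_false →] ((((1 | 0) ^ ((a & b) ^ 0)) | 0) ^ 0)  →  (((1 | 0) ^ ((a & b) ^ 0)) | 0)
2. [or_false →] (((1 | 0) ^ ((a & b) ^ 0)) | 0)  →  ((1 | 0) ^ ((a & b) ^ 0))
3. [xor_false →] ((a & b) ^ 0)  →  (a & b);  cost 7 ≤ 7, done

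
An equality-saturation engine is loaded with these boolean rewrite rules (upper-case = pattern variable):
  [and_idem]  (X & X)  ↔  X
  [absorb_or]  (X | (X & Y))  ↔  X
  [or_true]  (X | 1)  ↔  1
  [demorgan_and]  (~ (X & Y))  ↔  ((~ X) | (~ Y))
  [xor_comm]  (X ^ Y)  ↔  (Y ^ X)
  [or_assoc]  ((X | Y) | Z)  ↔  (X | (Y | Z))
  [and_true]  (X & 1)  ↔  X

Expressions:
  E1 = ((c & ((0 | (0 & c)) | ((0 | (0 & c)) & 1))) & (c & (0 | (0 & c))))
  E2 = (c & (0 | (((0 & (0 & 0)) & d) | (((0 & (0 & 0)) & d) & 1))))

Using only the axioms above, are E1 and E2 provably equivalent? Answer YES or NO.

YES

(1) ((0 | (0 & c)) | ((0 | (0 & c)) & 1))  =[absorb_or →]=  (0 | (0 & c))    ⊢ ((c & (0 | (0 & c))) & (c & (0 | (0 & c))))
(2) ((c & (0 | (0 & c))) & (c & (0 | (0 & c))))  =[and_idem →]=  (c & (0 | (0 & c)))
(3) (0 | (0 & c))  =[absorb_or →]=  0    ⊢ (c & 0)
(4) 0  =[absorb_or ←]=  (0 | (0 & d))    ⊢ (c & (0 | (0 & d)))
(5) 0  =[and_idem ←]=  (0 & 0)    ⊢ (c & (0 | ((0 & 0) & d)))
(6) 0  =[and_idem ←]=  (0 & 0)    ⊢ (c & (0 | ((0 & (0 & 0)) & d)))
(7) ((0 & (0 & 0)) & d)  =[absorb_or ←]=  (((0 & (0 & 0)) & d) | (((0 & (0 & 0)) & d) & 1))    ⊢ E2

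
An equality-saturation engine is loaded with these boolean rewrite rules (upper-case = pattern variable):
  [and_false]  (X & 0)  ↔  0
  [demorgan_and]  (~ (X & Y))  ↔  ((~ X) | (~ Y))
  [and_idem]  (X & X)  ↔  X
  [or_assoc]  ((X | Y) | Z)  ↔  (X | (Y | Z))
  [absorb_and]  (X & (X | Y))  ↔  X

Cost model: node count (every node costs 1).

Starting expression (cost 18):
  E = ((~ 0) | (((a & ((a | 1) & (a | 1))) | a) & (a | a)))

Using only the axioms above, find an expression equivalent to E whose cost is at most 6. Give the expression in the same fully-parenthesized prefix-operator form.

(1) ((a | 1) & (a | 1))  =[and_idem →]=  (a | 1)    ⊢ ((~ 0) | (((a & (a | 1)) | a) & (a | a)))
(2) (a & (a | 1))  =[absorb_and →]=  a    ⊢ ((~ 0) | ((a | a) & (a | a)))
(3) ((a | a) & (a | a))  =[and_idem →]=  (a | a)    ⊢ cost 6, within 6

((~ 0) | (a | a))   [cost 6]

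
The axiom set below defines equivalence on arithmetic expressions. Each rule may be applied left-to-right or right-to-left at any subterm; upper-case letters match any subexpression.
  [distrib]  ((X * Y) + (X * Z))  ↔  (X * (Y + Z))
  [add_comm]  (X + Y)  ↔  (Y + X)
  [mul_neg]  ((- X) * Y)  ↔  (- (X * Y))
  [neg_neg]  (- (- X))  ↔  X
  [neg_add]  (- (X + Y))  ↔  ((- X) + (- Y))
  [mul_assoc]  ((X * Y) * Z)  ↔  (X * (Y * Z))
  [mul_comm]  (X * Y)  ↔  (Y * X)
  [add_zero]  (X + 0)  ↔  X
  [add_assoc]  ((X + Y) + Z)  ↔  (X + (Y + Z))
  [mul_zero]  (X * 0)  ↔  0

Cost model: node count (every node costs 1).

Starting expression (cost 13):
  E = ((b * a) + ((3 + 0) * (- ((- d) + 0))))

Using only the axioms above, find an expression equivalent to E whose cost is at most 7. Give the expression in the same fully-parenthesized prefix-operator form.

((b * a) + (3 * d))   [cost 7]

(1) ((- d) + 0)  =[add_zero →]=  (- d)    ⊢ ((b * a) + ((3 + 0) * (- (- d))))
(2) (3 + 0)  =[add_zero →]=  3    ⊢ ((b * a) + (3 * (- (- d))))
(3) (- (- d))  =[neg_neg →]=  d    ⊢ cost 7, within 7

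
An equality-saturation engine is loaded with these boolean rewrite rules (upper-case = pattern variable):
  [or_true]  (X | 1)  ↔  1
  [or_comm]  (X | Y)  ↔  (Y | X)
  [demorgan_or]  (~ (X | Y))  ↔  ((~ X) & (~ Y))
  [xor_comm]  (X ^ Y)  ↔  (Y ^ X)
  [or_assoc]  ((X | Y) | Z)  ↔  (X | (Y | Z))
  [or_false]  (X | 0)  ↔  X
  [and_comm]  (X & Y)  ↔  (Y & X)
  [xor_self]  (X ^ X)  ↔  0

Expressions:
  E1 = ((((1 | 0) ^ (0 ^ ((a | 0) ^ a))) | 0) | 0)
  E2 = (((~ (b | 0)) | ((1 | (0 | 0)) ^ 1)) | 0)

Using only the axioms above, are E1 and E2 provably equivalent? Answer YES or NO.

NO

Every axiom is a valid identity, so a rewrite proof would force E1 and E2 to agree under every assignment.
At a=0, b=1: E1 = 1 but E2 = 0; they differ, so no derivation exists.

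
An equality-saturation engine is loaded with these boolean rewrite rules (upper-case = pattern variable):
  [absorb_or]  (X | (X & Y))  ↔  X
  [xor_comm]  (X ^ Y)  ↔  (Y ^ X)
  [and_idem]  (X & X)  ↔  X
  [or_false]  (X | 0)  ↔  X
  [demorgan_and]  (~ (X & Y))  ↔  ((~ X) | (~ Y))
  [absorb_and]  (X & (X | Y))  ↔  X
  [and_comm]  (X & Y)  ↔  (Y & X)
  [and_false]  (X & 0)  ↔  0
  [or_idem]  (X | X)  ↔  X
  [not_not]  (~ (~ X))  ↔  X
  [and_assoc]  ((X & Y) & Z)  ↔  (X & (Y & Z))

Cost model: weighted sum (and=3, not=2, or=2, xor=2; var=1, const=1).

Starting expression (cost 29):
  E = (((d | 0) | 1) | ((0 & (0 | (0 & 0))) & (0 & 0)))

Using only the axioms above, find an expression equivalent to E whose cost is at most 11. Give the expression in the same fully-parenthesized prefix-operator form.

((d | 1) | (0 & 0))   [cost 11]

(1) (d | 0)  =[or_false →]=  d    ⊢ ((d | 1) | ((0 & (0 | (0 & 0))) & (0 & 0)))
(2) (0 | (0 & 0))  =[absorb_or →]=  0    ⊢ ((d | 1) | ((0 & 0) & (0 & 0)))
(3) ((0 & 0) & (0 & 0))  =[and_idem →]=  (0 & 0)    ⊢ cost 11, within 11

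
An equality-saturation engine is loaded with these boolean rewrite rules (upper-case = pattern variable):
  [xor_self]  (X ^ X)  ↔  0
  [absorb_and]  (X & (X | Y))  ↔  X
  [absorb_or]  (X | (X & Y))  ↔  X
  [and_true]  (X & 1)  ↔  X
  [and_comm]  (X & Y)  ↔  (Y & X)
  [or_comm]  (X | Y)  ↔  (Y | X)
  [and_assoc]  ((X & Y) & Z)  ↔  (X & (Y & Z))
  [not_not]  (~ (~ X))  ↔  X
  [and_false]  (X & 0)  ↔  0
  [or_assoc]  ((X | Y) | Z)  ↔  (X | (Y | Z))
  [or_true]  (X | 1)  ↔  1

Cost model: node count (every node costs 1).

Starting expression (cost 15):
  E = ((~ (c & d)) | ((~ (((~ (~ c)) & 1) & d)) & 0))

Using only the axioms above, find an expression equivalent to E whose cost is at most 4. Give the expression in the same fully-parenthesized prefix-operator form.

(1) ((~ (~ c)) & 1)  =[and_true →]=  (~ (~ c))    ⊢ ((~ (c & d)) | ((~ ((~ (~ c)) & d)) & 0))
(2) (~ (~ c))  =[not_not →]=  c    ⊢ ((~ (c & d)) | ((~ (c & d)) & 0))
(3) ((~ (c & d)) | ((~ (c & d)) & 0))  =[absorb_or →]=  (~ (c & d))    ⊢ cost 4, within 4

(~ (c & d))   [cost 4]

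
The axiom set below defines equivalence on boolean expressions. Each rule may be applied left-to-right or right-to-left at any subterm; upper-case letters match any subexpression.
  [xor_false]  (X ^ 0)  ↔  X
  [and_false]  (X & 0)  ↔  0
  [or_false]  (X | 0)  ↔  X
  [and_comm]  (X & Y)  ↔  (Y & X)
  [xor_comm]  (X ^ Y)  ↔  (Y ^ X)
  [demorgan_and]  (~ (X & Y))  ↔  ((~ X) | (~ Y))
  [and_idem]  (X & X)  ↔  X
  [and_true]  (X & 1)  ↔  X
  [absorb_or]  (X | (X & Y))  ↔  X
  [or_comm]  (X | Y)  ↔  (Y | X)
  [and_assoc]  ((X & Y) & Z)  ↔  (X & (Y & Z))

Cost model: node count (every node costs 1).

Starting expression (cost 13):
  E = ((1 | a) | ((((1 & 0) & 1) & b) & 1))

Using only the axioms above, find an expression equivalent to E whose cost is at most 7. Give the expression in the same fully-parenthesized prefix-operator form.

((1 | a) | (0 & b))   [cost 7]

step 1: and_true (→) rewrites ((1 & 0) & 1) into (1 & 0), now ((1 | a) | (((1 & 0) & b) & 1))
step 2: and_false (→) rewrites (1 & 0) into 0, now ((1 | a) | ((0 & b) & 1))
step 3: and_true (→) rewrites ((0 & b) & 1) into (0 & b), reaching cost 7 (bound 7)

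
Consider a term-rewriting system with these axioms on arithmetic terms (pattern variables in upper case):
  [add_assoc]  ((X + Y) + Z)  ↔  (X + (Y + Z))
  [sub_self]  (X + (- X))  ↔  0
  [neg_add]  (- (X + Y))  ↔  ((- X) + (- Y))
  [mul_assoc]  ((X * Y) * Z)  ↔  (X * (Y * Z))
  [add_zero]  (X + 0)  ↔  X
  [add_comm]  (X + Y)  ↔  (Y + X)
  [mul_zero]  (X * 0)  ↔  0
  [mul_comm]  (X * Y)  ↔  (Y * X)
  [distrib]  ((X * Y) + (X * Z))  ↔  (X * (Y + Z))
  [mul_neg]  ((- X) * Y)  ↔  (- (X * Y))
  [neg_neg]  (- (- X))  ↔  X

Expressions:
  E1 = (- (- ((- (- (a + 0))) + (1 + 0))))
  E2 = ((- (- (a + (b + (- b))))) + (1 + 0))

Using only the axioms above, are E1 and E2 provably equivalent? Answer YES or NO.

1. [neg_neg →] (- (- (a + 0)))  →  (a + 0);  E1 = (- (- ((a + 0) + (1 + 0))))
2. [add_zero →] (1 + 0)  →  1;  E1 = (- (- ((a + 0) + 1)))
3. [add_zero →] (a + 0)  →  a;  E1 = (- (- (a + 1)))
4. [neg_neg →] (- (- (a + 1)))  →  (a + 1)
5. [neg_neg ←] a  →  (- (- a));  E1 = ((- (- a)) + 1)
6. [add_zero ←] a  →  (a + 0);  E1 = ((- (- (a + 0))) + 1)
7. [add_zero ←] 1  →  (1 + 0);  E1 = ((- (- (a + 0))) + (1 + 0))
8. [sub_self ←] 0  →  (b + (- b));  this is E2

YES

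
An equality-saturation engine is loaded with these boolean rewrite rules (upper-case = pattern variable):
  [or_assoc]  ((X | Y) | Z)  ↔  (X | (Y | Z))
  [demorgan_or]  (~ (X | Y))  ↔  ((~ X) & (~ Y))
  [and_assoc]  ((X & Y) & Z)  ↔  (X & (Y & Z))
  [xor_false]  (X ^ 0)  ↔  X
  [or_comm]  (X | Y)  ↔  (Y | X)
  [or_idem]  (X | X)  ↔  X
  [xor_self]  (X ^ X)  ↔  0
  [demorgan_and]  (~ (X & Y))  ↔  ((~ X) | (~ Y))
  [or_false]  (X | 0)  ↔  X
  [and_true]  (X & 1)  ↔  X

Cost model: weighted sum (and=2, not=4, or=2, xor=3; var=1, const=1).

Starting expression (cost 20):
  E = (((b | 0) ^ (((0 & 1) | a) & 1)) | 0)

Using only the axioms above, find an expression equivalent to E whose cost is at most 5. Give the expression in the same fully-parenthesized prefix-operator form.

(b ^ a)   [cost 5]

step 1: and_true (→) rewrites (0 & 1) into 0, now (((b | 0) ^ ((0 | a) & 1)) | 0)
step 2: or_false (→) rewrites (((b | 0) ^ ((0 | a) & 1)) | 0) into ((b | 0) ^ ((0 | a) & 1))
step 3: and_true (→) rewrites ((0 | a) & 1) into (0 | a), now ((b | 0) ^ (0 | a))
step 4: or_false (→) rewrites (b | 0) into b, now (b ^ (0 | a))
step 5: or_comm (→) rewrites (0 | a) into (a | 0), now (b ^ (a | 0))
step 6: or_false (→) rewrites (a | 0) into a, reaching cost 5 (bound 5)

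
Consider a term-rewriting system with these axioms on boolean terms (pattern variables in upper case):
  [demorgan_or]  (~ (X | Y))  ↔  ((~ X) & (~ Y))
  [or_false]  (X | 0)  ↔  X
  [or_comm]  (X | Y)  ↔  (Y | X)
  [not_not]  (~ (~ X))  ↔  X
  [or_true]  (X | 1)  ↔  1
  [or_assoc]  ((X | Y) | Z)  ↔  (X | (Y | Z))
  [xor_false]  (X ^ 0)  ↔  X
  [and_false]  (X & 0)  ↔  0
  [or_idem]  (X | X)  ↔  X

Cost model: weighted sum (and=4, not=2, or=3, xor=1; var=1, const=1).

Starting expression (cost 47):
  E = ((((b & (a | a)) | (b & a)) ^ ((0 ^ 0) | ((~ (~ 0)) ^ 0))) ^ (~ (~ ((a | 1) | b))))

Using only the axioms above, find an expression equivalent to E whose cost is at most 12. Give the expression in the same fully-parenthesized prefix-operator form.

(1) (~ (~ 0))  =[not_not →]=  0    ⊢ ((((b & (a | a)) | (b & a)) ^ ((0 ^ 0) | (0 ^ 0))) ^ (~ (~ ((a | 1) | b))))
(2) (a | 1)  =[or_true →]=  1    ⊢ ((((b & (a | a)) | (b & a)) ^ ((0 ^ 0) | (0 ^ 0))) ^ (~ (~ (1 | b))))
(3) ((0 ^ 0) | (0 ^ 0))  =[or_idem →]=  (0 ^ 0)    ⊢ ((((b & (a | a)) | (b & a)) ^ (0 ^ 0)) ^ (~ (~ (1 | b))))
(4) (~ (~ (1 | b)))  =[not_not →]=  (1 | b)    ⊢ ((((b & (a | a)) | (b & a)) ^ (0 ^ 0)) ^ (1 | b))
(5) (a | a)  =[or_idem →]=  a    ⊢ ((((b & a) | (b & a)) ^ (0 ^ 0)) ^ (1 | b))
(6) (0 ^ 0)  =[xor_false →]=  0    ⊢ ((((b & a) | (b & a)) ^ 0) ^ (1 | b))
(7) ((b & a) | (b & a))  =[or_idem →]=  (b & a)    ⊢ (((b & a) ^ 0) ^ (1 | b))
(8) (1 | b)  =[or_comm →]=  (b | 1)    ⊢ (((b & a) ^ 0) ^ (b | 1))
(9) ((b & a) ^ 0)  =[xor_false →]=  (b & a)    ⊢ cost 12, within 12

((b & a) ^ (b | 1))   [cost 12]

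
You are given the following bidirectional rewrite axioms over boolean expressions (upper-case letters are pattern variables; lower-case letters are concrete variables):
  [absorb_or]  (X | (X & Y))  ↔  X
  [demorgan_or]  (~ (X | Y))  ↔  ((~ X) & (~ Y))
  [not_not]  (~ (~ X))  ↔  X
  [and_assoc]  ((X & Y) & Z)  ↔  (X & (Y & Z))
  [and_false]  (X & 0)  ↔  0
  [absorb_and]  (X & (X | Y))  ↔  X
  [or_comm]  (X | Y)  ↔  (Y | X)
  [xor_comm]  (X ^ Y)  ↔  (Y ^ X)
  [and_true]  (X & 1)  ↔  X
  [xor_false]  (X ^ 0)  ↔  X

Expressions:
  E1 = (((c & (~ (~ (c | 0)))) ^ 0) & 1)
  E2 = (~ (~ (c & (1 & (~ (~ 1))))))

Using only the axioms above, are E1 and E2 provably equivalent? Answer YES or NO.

(1) (~ (~ (c | 0)))  =[not_not →]=  (c | 0)    ⊢ (((c & (c | 0)) ^ 0) & 1)
(2) ((c & (c | 0)) ^ 0)  =[xor_false →]=  (c & (c | 0))    ⊢ ((c & (c | 0)) & 1)
(3) (c & (c | 0))  =[absorb_and →]=  c    ⊢ (c & 1)
(4) 1  =[and_true ←]=  (1 & 1)    ⊢ (c & (1 & 1))
(5) (c & (1 & 1))  =[not_not ←]=  (~ (~ (c & (1 & 1))))
(6) 1  =[not_not ←]=  (~ (~ 1))    ⊢ E2

YES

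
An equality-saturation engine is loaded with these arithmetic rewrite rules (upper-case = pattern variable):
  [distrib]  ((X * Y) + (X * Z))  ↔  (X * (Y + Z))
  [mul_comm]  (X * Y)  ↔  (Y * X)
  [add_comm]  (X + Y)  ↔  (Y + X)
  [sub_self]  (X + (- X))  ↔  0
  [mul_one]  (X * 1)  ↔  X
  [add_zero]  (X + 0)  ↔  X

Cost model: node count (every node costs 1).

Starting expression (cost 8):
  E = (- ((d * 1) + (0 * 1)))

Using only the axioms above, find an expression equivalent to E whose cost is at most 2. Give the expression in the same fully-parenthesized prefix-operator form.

(- d)   [cost 2]

step 1: mul_one (→) rewrites (0 * 1) into 0, now (- ((d * 1) + 0))
step 2: mul_one (→) rewrites (d * 1) into d, now (- (d + 0))
step 3: add_zero (→) rewrites (d + 0) into d, reaching cost 2 (bound 2)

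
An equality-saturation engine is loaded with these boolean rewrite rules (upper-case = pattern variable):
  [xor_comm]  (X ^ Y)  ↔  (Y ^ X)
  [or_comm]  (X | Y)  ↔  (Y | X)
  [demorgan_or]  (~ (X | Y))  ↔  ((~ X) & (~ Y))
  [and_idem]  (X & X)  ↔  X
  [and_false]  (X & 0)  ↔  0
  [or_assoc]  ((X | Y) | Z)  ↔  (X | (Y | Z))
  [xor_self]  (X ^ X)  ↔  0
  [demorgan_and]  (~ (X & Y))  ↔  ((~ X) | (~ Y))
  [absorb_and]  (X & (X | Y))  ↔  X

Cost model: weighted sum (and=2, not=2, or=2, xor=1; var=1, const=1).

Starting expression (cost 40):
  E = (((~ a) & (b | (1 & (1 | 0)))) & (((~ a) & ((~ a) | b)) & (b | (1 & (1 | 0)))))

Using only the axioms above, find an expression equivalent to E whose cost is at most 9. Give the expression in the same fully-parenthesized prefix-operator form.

((~ a) & (b | 1))   [cost 9]

1. [absorb_and →] ((~ a) & ((~ a) | b))  →  (~ a);  E = (((~ a) & (b | (1 & (1 | 0)))) & ((~ a) & (b | (1 & (1 | 0)))))
2. [and_idem →] (((~ a) & (b | (1 & (1 | 0)))) & ((~ a) & (b | (1 & (1 | 0)))))  →  ((~ a) & (b | (1 & (1 | 0))))
3. [absorb_and →] (1 & (1 | 0))  →  1;  cost 9 ≤ 9, done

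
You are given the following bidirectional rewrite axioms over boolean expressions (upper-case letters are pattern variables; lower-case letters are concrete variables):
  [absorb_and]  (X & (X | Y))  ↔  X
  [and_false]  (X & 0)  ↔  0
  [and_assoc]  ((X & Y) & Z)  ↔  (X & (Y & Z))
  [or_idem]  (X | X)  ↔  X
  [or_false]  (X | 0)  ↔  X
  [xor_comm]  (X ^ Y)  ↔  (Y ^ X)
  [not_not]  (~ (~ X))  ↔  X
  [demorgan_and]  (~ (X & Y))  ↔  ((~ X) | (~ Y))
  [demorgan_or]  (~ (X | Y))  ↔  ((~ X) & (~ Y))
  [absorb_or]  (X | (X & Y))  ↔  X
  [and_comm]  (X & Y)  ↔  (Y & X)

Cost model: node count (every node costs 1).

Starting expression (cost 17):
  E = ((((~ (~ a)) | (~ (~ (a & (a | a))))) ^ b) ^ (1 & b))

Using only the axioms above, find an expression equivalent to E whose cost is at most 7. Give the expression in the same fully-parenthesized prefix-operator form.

((a ^ b) ^ (1 & b))   [cost 7]

(1) (a & (a | a))  =[absorb_and →]=  a    ⊢ ((((~ (~ a)) | (~ (~ a))) ^ b) ^ (1 & b))
(2) ((~ (~ a)) | (~ (~ a)))  =[or_idem →]=  (~ (~ a))    ⊢ (((~ (~ a)) ^ b) ^ (1 & b))
(3) (~ (~ a))  =[not_not →]=  a    ⊢ cost 7, within 7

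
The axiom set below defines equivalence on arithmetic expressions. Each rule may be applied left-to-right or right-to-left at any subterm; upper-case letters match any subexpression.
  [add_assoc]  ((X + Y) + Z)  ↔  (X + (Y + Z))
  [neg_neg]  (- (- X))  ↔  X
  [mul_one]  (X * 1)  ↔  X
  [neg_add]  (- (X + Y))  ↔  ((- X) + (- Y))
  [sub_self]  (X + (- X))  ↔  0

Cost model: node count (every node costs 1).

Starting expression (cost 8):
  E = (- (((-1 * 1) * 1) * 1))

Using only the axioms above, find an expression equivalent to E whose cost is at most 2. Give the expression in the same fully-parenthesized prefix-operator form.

(- -1)   [cost 2]

1. [mul_one →] (-1 * 1)  →  -1;  E = (- ((-1 * 1) * 1))
2. [mul_one →] ((-1 * 1) * 1)  →  (-1 * 1);  E = (- (-1 * 1))
3. [mul_one →] (-1 * 1)  →  -1;  cost 2 ≤ 2, done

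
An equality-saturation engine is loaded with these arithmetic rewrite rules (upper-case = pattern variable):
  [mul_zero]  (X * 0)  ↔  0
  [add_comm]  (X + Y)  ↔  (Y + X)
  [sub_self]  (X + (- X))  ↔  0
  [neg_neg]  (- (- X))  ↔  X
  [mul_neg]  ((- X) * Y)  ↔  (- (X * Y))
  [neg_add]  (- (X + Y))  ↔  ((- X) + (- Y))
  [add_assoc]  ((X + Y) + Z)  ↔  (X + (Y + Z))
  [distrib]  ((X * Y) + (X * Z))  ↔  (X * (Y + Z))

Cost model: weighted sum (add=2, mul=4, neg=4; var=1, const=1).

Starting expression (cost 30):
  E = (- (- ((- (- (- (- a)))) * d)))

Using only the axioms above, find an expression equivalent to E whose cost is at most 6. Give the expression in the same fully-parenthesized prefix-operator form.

(1) (- (- (- (- a))))  =[neg_neg →]=  (- (- a))    ⊢ (- (- ((- (- a)) * d)))
(2) (- (- ((- (- a)) * d)))  =[neg_neg →]=  ((- (- a)) * d)
(3) (- (- a))  =[neg_neg →]=  a    ⊢ cost 6, within 6

(a * d)   [cost 6]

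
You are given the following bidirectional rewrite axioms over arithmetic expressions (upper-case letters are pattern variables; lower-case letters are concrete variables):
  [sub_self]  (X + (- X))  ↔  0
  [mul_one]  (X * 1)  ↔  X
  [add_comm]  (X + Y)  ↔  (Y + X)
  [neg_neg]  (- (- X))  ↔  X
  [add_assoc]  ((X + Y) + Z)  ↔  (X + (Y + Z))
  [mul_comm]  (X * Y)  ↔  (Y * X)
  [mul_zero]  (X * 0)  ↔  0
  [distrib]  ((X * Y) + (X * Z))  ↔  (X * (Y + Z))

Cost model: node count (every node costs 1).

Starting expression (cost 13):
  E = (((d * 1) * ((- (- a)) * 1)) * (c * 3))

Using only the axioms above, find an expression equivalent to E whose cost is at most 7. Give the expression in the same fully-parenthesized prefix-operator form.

((d * a) * (c * 3))   [cost 7]

step 1: mul_one (→) rewrites (d * 1) into d, now ((d * ((- (- a)) * 1)) * (c * 3))
step 2: mul_one (→) rewrites ((- (- a)) * 1) into (- (- a)), now ((d * (- (- a))) * (c * 3))
step 3: neg_neg (→) rewrites (- (- a)) into a, reaching cost 7 (bound 7)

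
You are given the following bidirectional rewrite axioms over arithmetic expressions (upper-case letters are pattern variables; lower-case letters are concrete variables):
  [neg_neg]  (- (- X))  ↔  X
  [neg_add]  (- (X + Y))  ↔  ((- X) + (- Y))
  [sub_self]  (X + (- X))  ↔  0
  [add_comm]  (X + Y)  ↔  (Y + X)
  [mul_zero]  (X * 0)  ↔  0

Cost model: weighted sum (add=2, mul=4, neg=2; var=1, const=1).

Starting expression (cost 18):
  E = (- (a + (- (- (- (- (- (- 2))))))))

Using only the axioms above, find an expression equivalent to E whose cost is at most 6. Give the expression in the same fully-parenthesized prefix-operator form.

(1) (- (- (- (- 2))))  =[neg_neg →]=  (- (- 2))    ⊢ (- (a + (- (- (- (- 2))))))
(2) (- (- 2))  =[neg_neg →]=  2    ⊢ (- (a + (- (- 2))))
(3) (- (- 2))  =[neg_neg →]=  2    ⊢ cost 6, within 6

(- (a + 2))   [cost 6]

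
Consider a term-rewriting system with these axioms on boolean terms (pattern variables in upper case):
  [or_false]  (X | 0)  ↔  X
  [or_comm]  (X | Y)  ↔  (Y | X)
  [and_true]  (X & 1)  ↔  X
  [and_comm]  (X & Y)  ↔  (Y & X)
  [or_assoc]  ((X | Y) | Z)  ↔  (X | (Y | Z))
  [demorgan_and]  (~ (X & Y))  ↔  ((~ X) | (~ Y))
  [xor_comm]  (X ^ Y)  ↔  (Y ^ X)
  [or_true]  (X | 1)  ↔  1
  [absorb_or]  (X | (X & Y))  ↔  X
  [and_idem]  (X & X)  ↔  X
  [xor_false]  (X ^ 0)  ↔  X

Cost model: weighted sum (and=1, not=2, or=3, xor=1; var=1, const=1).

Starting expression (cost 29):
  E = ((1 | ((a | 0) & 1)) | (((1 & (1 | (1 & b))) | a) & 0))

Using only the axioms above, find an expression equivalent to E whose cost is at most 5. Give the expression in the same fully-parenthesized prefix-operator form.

(1) (1 | (1 & b))  =[absorb_or →]=  1    ⊢ ((1 | ((a | 0) & 1)) | (((1 & 1) | a) & 0))
(2) (a | 0)  =[or_false →]=  a    ⊢ ((1 | (a & 1)) | (((1 & 1) | a) & 0))
(3) (a & 1)  =[and_true →]=  a    ⊢ ((1 | a) | (((1 & 1) | a) & 0))
(4) (1 & 1)  =[and_true →]=  1    ⊢ ((1 | a) | ((1 | a) & 0))
(5) ((1 | a) | ((1 | a) & 0))  =[absorb_or →]=  (1 | a)    ⊢ cost 5, within 5

(1 | a)   [cost 5]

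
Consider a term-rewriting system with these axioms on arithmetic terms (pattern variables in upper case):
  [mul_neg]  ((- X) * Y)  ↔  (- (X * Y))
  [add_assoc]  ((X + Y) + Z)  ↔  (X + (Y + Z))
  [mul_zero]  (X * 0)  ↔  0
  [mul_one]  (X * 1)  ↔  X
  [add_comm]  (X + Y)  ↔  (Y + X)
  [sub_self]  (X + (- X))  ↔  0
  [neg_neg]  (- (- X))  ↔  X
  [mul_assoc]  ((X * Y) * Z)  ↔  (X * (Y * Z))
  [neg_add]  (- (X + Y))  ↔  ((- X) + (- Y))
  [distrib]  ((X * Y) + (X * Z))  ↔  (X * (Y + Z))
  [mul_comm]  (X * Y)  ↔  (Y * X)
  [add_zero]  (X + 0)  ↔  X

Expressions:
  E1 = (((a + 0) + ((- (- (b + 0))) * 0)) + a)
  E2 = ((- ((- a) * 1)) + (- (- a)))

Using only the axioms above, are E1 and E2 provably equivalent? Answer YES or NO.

(1) (- (- (b + 0)))  =[neg_neg →]=  (b + 0)    ⊢ (((a + 0) + ((b + 0) * 0)) + a)
(2) (b + 0)  =[add_zero →]=  b    ⊢ (((a + 0) + (b * 0)) + a)
(3) (b * 0)  =[mul_zero →]=  0    ⊢ (((a + 0) + 0) + a)
(4) ((a + 0) + 0)  =[add_zero →]=  (a + 0)    ⊢ ((a + 0) + a)
(5) (a + 0)  =[add_zero →]=  a    ⊢ (a + a)
(6) a  =[neg_neg ←]=  (- (- a))    ⊢ ((- (- a)) + a)
(7) a  =[neg_neg ←]=  (- (- a))    ⊢ ((- (- a)) + (- (- a)))
(8) (- a)  =[mul_one ←]=  ((- a) * 1)    ⊢ E2

YES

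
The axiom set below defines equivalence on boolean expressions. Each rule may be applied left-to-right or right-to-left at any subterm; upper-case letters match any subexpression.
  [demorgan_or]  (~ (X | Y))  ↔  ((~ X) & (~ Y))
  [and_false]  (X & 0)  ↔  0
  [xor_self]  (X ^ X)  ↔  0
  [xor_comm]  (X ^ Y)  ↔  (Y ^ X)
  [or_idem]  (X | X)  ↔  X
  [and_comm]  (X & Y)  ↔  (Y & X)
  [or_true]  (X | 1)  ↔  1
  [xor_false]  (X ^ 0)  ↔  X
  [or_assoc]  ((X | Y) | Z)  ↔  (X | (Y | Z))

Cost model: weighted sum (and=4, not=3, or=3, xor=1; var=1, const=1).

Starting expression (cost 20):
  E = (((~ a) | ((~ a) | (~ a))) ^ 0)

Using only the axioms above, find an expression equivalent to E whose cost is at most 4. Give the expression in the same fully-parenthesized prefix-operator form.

1. [xor_false →] (((~ a) | ((~ a) | (~ a))) ^ 0)  →  ((~ a) | ((~ a) | (~ a)))
2. [or_idem →] ((~ a) | (~ a))  →  (~ a);  E = ((~ a) | (~ a))
3. [or_idem →] ((~ a) | (~ a))  →  (~ a);  cost 4 ≤ 4, done

(~ a)   [cost 4]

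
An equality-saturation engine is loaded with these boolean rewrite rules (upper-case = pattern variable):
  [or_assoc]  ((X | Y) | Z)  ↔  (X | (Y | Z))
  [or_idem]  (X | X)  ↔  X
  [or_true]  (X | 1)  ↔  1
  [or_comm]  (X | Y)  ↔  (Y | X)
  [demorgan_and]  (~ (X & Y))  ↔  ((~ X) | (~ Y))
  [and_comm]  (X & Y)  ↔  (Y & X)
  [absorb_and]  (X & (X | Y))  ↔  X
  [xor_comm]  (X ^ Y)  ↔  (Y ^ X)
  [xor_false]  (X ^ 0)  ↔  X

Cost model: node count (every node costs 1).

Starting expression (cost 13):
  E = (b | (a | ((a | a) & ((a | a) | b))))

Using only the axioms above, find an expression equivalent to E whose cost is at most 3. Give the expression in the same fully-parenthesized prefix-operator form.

1. [absorb_and →] ((a | a) & ((a | a) | b))  →  (a | a);  E = (b | (a | (a | a)))
2. [or_idem →] (a | a)  →  a;  E = (b | (a | a))
3. [or_idem →] (a | a)  →  a;  cost 3 ≤ 3, done

(b | a)   [cost 3]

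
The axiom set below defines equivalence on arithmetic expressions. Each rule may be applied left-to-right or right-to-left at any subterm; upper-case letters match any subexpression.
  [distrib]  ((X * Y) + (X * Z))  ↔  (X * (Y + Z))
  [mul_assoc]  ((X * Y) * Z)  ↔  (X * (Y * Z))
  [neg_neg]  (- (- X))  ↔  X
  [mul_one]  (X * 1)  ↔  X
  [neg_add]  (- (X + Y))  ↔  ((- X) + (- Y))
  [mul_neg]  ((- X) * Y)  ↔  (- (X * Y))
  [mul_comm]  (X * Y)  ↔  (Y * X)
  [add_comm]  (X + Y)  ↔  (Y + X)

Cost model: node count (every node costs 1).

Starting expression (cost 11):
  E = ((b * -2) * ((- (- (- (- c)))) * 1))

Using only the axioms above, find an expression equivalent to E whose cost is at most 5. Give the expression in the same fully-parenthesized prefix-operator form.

1. [neg_neg →] (- (- (- c)))  →  (- c);  E = ((b * -2) * ((- (- c)) * 1))
2. [mul_one →] ((- (- c)) * 1)  →  (- (- c));  E = ((b * -2) * (- (- c)))
3. [neg_neg →] (- (- c))  →  c;  cost 5 ≤ 5, done

((b * -2) * c)   [cost 5]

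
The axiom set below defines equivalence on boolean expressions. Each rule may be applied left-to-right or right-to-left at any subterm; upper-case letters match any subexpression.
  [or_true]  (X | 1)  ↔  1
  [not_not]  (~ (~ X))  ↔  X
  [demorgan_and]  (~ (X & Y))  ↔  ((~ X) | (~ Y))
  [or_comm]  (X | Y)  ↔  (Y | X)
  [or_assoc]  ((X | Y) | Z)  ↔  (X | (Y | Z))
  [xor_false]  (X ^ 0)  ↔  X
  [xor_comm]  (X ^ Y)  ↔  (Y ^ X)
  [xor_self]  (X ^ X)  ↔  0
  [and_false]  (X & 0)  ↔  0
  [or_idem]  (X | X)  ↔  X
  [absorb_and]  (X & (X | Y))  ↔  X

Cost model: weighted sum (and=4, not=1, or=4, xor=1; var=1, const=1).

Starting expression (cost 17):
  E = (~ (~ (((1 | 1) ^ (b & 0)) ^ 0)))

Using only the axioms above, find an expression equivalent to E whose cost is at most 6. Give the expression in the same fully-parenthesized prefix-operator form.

(1 | 1)   [cost 6]

(1) (~ (~ (((1 | 1) ^ (b & 0)) ^ 0)))  =[not_not →]=  (((1 | 1) ^ (b & 0)) ^ 0)
(2) (((1 | 1) ^ (b & 0)) ^ 0)  =[xor_false →]=  ((1 | 1) ^ (b & 0))
(3) (b & 0)  =[and_false →]=  0    ⊢ ((1 | 1) ^ 0)
(4) ((1 | 1) ^ 0)  =[xor_false →]=  (1 | 1)    ⊢ cost 6, within 6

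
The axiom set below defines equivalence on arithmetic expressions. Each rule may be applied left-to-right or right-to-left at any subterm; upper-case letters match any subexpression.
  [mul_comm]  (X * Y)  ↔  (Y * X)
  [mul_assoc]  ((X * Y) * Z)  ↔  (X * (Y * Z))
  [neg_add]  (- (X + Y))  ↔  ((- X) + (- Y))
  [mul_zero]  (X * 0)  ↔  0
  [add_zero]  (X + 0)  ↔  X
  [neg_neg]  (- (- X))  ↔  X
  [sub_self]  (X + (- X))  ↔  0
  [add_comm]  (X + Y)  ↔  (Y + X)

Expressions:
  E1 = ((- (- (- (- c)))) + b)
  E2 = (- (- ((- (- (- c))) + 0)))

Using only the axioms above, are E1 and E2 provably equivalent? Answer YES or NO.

NO

The axioms are sound identities: if E1 ↔* E2 then E1 and E2 evaluate identically under any assignment.
Under b=0, c=1: E1 evaluates to 1, E2 to -1. Distinct ⇒ no rewrite sequence connects them.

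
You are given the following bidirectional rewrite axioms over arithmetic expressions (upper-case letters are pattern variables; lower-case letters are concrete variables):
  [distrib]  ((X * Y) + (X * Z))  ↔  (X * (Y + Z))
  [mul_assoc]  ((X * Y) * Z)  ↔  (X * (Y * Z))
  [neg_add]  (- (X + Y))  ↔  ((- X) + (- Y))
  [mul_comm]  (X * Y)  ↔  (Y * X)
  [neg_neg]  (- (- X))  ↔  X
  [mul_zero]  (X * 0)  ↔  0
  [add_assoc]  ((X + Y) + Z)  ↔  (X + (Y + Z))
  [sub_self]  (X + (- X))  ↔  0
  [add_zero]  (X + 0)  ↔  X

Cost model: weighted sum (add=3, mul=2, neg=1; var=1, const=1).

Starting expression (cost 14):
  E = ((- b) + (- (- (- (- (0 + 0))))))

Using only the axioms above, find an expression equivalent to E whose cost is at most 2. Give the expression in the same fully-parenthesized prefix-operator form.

(1) (0 + 0)  =[add_zero →]=  0    ⊢ ((- b) + (- (- (- (- 0)))))
(2) (- (- (- (- 0))))  =[neg_neg →]=  (- (- 0))    ⊢ ((- b) + (- (- 0)))
(3) (- (- 0))  =[neg_neg →]=  0    ⊢ ((- b) + 0)
(4) ((- b) + 0)  =[add_zero →]=  (- b)    ⊢ cost 2, within 2

(- b)   [cost 2]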